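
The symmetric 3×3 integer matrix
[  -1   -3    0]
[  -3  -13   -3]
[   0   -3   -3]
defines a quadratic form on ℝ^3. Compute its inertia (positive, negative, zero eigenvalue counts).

step 0: pivot -1 → sign −
step 1: pivot -4 → sign −
step 2: pivot -3/4 → sign −
signature = (0, 3, 0)

Answer: (0, 3, 0)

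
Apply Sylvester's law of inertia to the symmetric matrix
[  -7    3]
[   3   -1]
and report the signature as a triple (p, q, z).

Answer: (1, 1, 0)

Derivation:
step 0: pivot -7 → sign −
step 1: pivot 2/7 → sign +
signature = (1, 1, 0)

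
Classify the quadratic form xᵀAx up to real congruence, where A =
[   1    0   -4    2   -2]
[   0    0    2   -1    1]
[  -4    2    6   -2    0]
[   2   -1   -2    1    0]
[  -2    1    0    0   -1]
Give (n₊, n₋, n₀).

step 0: pivot 1 → sign +
step 1: pivot -10 → sign −
step 2: pivot 2/5 → sign +
step 3: pivot 1/2 → sign +
step 4: row/col 4 already zero → sign 0
signature = (3, 1, 1)

Answer: (3, 1, 1)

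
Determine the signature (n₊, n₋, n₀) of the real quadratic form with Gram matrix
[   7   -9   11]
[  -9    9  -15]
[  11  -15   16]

step 0: pivot 7 → sign +
step 1: pivot -18/7 → sign −
step 2: pivot -1 → sign −
signature = (1, 2, 0)

Answer: (1, 2, 0)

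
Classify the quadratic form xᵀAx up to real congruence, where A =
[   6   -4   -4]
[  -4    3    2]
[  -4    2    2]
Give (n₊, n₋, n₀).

Answer: (2, 1, 0)

Derivation:
step 0: pivot 6 → sign +
step 1: pivot 1/3 → sign +
step 2: pivot -2 → sign −
signature = (2, 1, 0)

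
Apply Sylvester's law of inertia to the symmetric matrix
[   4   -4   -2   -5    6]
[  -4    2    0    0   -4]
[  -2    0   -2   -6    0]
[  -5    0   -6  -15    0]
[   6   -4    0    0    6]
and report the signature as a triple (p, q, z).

step 0: pivot 4 → sign +
step 1: pivot -2 → sign −
step 2: pivot -1 → sign −
step 3: pivot 7/2 → sign +
step 4: pivot -2/7 → sign −
signature = (2, 3, 0)

Answer: (2, 3, 0)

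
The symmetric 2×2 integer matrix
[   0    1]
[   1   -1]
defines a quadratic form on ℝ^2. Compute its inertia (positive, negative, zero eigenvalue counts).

step 0: pivot -1 → sign −
step 1: pivot 1 → sign +
signature = (1, 1, 0)

Answer: (1, 1, 0)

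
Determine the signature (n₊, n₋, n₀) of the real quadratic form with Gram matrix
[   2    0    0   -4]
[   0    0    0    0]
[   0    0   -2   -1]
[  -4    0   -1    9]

step 0: pivot 2 → sign +
step 1: pivot -2 → sign −
step 2: pivot 3/2 → sign +
step 3: row/col 3 already zero → sign 0
signature = (2, 1, 1)

Answer: (2, 1, 1)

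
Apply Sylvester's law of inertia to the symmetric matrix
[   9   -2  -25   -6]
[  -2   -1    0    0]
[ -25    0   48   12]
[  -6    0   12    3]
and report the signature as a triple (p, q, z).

Answer: (2, 2, 0)

Derivation:
step 0: pivot 9 → sign +
step 1: pivot -13/9 → sign −
step 2: pivot -1/13 → sign −
step 3: pivot 3 → sign +
signature = (2, 2, 0)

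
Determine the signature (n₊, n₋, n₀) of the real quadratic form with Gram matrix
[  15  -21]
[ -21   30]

Answer: (2, 0, 0)

Derivation:
step 0: pivot 15 → sign +
step 1: pivot 3/5 → sign +
signature = (2, 0, 0)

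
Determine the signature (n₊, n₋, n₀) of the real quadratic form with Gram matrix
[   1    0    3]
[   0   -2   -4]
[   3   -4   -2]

Answer: (1, 2, 0)

Derivation:
step 0: pivot 1 → sign +
step 1: pivot -2 → sign −
step 2: pivot -3 → sign −
signature = (1, 2, 0)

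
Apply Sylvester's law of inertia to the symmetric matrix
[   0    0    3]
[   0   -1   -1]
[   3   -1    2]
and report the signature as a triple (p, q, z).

Answer: (1, 2, 0)

Derivation:
step 0: pivot -1 → sign −
step 1: pivot 3 → sign +
step 2: pivot -3 → sign −
signature = (1, 2, 0)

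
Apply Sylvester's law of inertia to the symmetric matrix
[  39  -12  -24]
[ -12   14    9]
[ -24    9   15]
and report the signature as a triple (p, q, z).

Answer: (2, 1, 0)

Derivation:
step 0: pivot 39 → sign +
step 1: pivot 134/13 → sign +
step 2: pivot -3/134 → sign −
signature = (2, 1, 0)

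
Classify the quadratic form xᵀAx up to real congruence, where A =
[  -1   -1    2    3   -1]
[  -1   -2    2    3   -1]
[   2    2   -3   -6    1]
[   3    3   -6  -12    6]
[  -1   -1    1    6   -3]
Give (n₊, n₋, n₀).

Answer: (1, 3, 1)

Derivation:
step 0: pivot -1 → sign −
step 1: pivot -1 → sign −
step 2: pivot 1 → sign +
step 3: pivot -3 → sign −
step 4: row/col 4 already zero → sign 0
signature = (1, 3, 1)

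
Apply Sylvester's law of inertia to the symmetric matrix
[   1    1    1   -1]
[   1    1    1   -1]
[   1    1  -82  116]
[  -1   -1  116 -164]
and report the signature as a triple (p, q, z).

step 0: pivot 1 → sign +
step 1: pivot -83 → sign −
step 2: pivot -6/83 → sign −
step 3: row/col 3 already zero → sign 0
signature = (1, 2, 1)

Answer: (1, 2, 1)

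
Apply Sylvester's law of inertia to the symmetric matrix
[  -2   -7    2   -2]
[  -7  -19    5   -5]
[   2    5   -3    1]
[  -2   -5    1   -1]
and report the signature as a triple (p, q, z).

Answer: (2, 2, 0)

Derivation:
step 0: pivot -2 → sign −
step 1: pivot 11/2 → sign +
step 2: pivot -19/11 → sign −
step 3: pivot 6/19 → sign +
signature = (2, 2, 0)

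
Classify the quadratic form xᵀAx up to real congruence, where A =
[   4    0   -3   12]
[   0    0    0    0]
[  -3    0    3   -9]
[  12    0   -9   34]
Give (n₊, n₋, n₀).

step 0: pivot 4 → sign +
step 1: pivot 3/4 → sign +
step 2: pivot -2 → sign −
step 3: row/col 3 already zero → sign 0
signature = (2, 1, 1)

Answer: (2, 1, 1)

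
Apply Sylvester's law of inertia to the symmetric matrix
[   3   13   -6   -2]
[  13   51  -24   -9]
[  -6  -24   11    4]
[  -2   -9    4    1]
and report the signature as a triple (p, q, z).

step 0: pivot 3 → sign +
step 1: pivot -16/3 → sign −
step 2: pivot -1/4 → sign −
step 3: pivot -1/4 → sign −
signature = (1, 3, 0)

Answer: (1, 3, 0)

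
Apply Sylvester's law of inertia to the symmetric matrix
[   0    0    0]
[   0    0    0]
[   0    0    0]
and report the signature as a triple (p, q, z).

Answer: (0, 0, 3)

Derivation:
step 0: row/col 0 already zero → sign 0
step 1: row/col 1 already zero → sign 0
step 2: row/col 2 already zero → sign 0
signature = (0, 0, 3)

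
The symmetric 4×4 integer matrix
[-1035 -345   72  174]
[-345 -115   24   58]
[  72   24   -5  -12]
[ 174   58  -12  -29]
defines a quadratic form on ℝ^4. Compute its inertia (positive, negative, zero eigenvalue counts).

step 0: pivot -1035 → sign −
step 1: pivot 1/115 → sign +
step 2: pivot -1 → sign −
step 3: row/col 3 already zero → sign 0
signature = (1, 2, 1)

Answer: (1, 2, 1)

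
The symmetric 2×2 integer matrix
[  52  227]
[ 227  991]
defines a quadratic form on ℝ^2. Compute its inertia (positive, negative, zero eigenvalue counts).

Answer: (2, 0, 0)

Derivation:
step 0: pivot 52 → sign +
step 1: pivot 3/52 → sign +
signature = (2, 0, 0)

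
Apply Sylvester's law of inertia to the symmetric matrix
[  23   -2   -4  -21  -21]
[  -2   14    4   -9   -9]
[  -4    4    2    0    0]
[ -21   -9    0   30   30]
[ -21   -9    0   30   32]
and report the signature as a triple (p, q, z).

Answer: (5, 0, 0)

Derivation:
step 0: pivot 23 → sign +
step 1: pivot 318/23 → sign +
step 2: pivot 18/53 → sign +
step 3: pivot 1/2 → sign +
step 4: pivot 2 → sign +
signature = (5, 0, 0)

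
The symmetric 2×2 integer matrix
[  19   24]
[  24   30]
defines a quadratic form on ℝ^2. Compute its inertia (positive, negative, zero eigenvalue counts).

step 0: pivot 19 → sign +
step 1: pivot -6/19 → sign −
signature = (1, 1, 0)

Answer: (1, 1, 0)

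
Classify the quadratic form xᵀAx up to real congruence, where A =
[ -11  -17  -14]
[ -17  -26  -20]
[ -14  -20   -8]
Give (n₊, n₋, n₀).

Answer: (1, 1, 1)

Derivation:
step 0: pivot -11 → sign −
step 1: pivot 3/11 → sign +
step 2: row/col 2 already zero → sign 0
signature = (1, 1, 1)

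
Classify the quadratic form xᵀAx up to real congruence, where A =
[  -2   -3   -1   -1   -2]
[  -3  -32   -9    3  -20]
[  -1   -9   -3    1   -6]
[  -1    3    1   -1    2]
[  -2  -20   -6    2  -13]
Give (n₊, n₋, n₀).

step 0: pivot -2 → sign −
step 1: pivot -55/2 → sign −
step 2: pivot -5/11 → sign −
step 3: pivot 2/5 → sign +
step 4: pivot -1/5 → sign −
signature = (1, 4, 0)

Answer: (1, 4, 0)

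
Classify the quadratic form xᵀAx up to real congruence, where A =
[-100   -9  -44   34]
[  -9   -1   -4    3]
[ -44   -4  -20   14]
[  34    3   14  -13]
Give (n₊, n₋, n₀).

step 0: pivot -100 → sign −
step 1: pivot -19/100 → sign −
step 2: pivot -12/19 → sign −
step 3: row/col 3 already zero → sign 0
signature = (0, 3, 1)

Answer: (0, 3, 1)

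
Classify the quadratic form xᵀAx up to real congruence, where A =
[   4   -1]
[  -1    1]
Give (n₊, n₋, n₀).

step 0: pivot 4 → sign +
step 1: pivot 3/4 → sign +
signature = (2, 0, 0)

Answer: (2, 0, 0)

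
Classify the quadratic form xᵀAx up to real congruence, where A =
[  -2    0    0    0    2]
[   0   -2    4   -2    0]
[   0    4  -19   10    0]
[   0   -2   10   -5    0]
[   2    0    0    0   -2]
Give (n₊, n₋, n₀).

step 0: pivot -2 → sign −
step 1: pivot -2 → sign −
step 2: pivot -11 → sign −
step 3: pivot 3/11 → sign +
step 4: row/col 4 already zero → sign 0
signature = (1, 3, 1)

Answer: (1, 3, 1)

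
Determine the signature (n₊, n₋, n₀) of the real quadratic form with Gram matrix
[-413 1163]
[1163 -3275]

step 0: pivot -413 → sign −
step 1: pivot -6/413 → sign −
signature = (0, 2, 0)

Answer: (0, 2, 0)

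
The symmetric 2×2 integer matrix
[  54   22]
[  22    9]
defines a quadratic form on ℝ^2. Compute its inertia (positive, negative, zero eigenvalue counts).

step 0: pivot 54 → sign +
step 1: pivot 1/27 → sign +
signature = (2, 0, 0)

Answer: (2, 0, 0)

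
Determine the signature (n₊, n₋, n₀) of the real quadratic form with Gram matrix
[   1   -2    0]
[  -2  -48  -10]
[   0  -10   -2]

step 0: pivot 1 → sign +
step 1: pivot -52 → sign −
step 2: pivot -1/13 → sign −
signature = (1, 2, 0)

Answer: (1, 2, 0)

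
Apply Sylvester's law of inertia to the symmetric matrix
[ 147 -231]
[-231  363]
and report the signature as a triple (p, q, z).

step 0: pivot 147 → sign +
step 1: row/col 1 already zero → sign 0
signature = (1, 0, 1)

Answer: (1, 0, 1)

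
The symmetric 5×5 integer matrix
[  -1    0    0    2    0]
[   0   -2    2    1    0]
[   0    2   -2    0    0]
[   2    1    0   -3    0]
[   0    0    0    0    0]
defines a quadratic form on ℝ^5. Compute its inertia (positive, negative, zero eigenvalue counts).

Answer: (1, 3, 1)

Derivation:
step 0: pivot -1 → sign −
step 1: pivot -2 → sign −
step 2: pivot 3/2 → sign +
step 3: pivot -2/3 → sign −
step 4: row/col 4 already zero → sign 0
signature = (1, 3, 1)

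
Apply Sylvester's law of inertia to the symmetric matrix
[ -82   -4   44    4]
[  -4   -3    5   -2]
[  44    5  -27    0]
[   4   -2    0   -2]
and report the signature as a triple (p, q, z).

step 0: pivot -82 → sign −
step 1: pivot -115/41 → sign −
step 2: pivot -56/115 → sign −
step 3: pivot -1/14 → sign −
signature = (0, 4, 0)

Answer: (0, 4, 0)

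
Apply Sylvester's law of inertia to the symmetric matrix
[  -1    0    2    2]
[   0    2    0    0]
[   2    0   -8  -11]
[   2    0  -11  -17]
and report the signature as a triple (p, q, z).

Answer: (1, 3, 0)

Derivation:
step 0: pivot -1 → sign −
step 1: pivot 2 → sign +
step 2: pivot -4 → sign −
step 3: pivot -3/4 → sign −
signature = (1, 3, 0)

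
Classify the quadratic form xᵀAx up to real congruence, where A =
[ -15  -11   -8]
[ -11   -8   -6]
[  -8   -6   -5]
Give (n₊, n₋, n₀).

Answer: (1, 2, 0)

Derivation:
step 0: pivot -15 → sign −
step 1: pivot 1/15 → sign +
step 2: pivot -1 → sign −
signature = (1, 2, 0)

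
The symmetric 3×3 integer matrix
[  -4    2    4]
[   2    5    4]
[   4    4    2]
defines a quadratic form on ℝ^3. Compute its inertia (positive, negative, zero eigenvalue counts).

Answer: (1, 1, 1)

Derivation:
step 0: pivot -4 → sign −
step 1: pivot 6 → sign +
step 2: row/col 2 already zero → sign 0
signature = (1, 1, 1)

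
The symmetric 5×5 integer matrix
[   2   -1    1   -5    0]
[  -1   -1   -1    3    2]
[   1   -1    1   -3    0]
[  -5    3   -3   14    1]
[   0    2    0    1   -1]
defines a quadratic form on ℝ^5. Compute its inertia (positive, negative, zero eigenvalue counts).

step 0: pivot 2 → sign +
step 1: pivot -3/2 → sign −
step 2: pivot 2/3 → sign +
step 3: pivot 1 → sign +
step 4: row/col 4 already zero → sign 0
signature = (3, 1, 1)

Answer: (3, 1, 1)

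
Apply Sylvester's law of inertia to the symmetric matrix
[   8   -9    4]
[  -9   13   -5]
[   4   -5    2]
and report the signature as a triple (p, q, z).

step 0: pivot 8 → sign +
step 1: pivot 23/8 → sign +
step 2: pivot -2/23 → sign −
signature = (2, 1, 0)

Answer: (2, 1, 0)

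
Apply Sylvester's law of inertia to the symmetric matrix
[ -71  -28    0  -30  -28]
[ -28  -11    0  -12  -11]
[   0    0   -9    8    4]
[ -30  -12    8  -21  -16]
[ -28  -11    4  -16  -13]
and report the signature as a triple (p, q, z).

step 0: pivot -71 → sign −
step 1: pivot 3/71 → sign +
step 2: pivot -9 → sign −
step 3: pivot -17/9 → sign −
step 4: pivot -2/17 → sign −
signature = (1, 4, 0)

Answer: (1, 4, 0)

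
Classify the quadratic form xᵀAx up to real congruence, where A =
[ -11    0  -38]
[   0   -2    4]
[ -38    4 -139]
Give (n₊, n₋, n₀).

Answer: (1, 2, 0)

Derivation:
step 0: pivot -11 → sign −
step 1: pivot -2 → sign −
step 2: pivot 3/11 → sign +
signature = (1, 2, 0)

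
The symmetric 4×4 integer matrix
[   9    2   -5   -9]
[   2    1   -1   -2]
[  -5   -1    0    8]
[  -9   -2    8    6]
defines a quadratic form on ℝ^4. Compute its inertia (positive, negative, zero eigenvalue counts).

step 0: pivot 9 → sign +
step 1: pivot 5/9 → sign +
step 2: pivot -14/5 → sign −
step 3: pivot 3/14 → sign +
signature = (3, 1, 0)

Answer: (3, 1, 0)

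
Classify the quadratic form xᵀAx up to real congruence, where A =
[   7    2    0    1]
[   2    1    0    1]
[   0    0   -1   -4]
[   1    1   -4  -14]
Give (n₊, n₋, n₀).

Answer: (3, 1, 0)

Derivation:
step 0: pivot 7 → sign +
step 1: pivot 3/7 → sign +
step 2: pivot -1 → sign −
step 3: pivot 2/3 → sign +
signature = (3, 1, 0)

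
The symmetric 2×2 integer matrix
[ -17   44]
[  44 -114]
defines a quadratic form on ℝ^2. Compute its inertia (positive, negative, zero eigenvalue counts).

step 0: pivot -17 → sign −
step 1: pivot -2/17 → sign −
signature = (0, 2, 0)

Answer: (0, 2, 0)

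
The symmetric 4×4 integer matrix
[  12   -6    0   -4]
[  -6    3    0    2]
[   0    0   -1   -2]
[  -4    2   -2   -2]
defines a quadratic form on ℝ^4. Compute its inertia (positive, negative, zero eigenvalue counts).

Answer: (2, 1, 1)

Derivation:
step 0: pivot 12 → sign +
step 1: pivot -1 → sign −
step 2: pivot 2/3 → sign +
step 3: row/col 3 already zero → sign 0
signature = (2, 1, 1)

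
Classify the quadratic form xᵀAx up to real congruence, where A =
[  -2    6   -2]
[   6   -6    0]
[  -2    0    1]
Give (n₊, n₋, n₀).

Answer: (1, 1, 1)

Derivation:
step 0: pivot -2 → sign −
step 1: pivot 12 → sign +
step 2: row/col 2 already zero → sign 0
signature = (1, 1, 1)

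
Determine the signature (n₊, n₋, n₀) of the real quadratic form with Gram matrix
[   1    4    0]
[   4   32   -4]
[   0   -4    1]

Answer: (2, 0, 1)

Derivation:
step 0: pivot 1 → sign +
step 1: pivot 16 → sign +
step 2: row/col 2 already zero → sign 0
signature = (2, 0, 1)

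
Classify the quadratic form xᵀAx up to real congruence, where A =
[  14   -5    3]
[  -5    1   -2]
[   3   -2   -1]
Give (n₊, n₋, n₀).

step 0: pivot 14 → sign +
step 1: pivot -11/14 → sign −
step 2: pivot -6/11 → sign −
signature = (1, 2, 0)

Answer: (1, 2, 0)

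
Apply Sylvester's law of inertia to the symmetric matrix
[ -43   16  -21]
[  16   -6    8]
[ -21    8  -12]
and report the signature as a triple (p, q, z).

Answer: (0, 3, 0)

Derivation:
step 0: pivot -43 → sign −
step 1: pivot -2/43 → sign −
step 2: pivot -1 → sign −
signature = (0, 3, 0)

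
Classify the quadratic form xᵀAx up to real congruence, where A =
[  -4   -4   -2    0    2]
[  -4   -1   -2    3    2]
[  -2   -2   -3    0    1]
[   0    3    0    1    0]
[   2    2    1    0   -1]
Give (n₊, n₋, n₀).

Answer: (1, 3, 1)

Derivation:
step 0: pivot -4 → sign −
step 1: pivot 3 → sign +
step 2: pivot -2 → sign −
step 3: pivot -2 → sign −
step 4: row/col 4 already zero → sign 0
signature = (1, 3, 1)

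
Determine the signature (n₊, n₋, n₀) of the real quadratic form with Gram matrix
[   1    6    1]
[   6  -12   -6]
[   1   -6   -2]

Answer: (1, 1, 1)

Derivation:
step 0: pivot 1 → sign +
step 1: pivot -48 → sign −
step 2: row/col 2 already zero → sign 0
signature = (1, 1, 1)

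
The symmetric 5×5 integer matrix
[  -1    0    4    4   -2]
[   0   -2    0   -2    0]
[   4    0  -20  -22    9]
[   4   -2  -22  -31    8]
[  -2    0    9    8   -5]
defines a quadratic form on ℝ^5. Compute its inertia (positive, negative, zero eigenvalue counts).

step 0: pivot -1 → sign −
step 1: pivot -2 → sign −
step 2: pivot -4 → sign −
step 3: pivot -4 → sign −
step 4: pivot -3/16 → sign −
signature = (0, 5, 0)

Answer: (0, 5, 0)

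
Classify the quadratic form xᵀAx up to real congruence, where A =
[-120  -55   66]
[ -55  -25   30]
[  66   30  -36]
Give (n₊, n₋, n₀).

Answer: (1, 1, 1)

Derivation:
step 0: pivot -120 → sign −
step 1: pivot 5/24 → sign +
step 2: row/col 2 already zero → sign 0
signature = (1, 1, 1)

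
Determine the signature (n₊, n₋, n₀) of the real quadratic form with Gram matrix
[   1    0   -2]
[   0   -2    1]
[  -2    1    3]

Answer: (1, 2, 0)

Derivation:
step 0: pivot 1 → sign +
step 1: pivot -2 → sign −
step 2: pivot -1/2 → sign −
signature = (1, 2, 0)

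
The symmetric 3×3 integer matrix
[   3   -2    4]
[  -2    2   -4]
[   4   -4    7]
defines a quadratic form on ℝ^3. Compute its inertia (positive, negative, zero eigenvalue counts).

Answer: (2, 1, 0)

Derivation:
step 0: pivot 3 → sign +
step 1: pivot 2/3 → sign +
step 2: pivot -1 → sign −
signature = (2, 1, 0)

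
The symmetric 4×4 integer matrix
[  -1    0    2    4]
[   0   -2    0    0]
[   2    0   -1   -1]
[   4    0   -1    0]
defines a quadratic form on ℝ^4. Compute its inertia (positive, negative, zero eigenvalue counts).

Answer: (1, 3, 0)

Derivation:
step 0: pivot -1 → sign −
step 1: pivot -2 → sign −
step 2: pivot 3 → sign +
step 3: pivot -1/3 → sign −
signature = (1, 3, 0)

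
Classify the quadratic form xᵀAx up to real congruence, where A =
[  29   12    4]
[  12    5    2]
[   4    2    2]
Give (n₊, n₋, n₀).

Answer: (2, 1, 0)

Derivation:
step 0: pivot 29 → sign +
step 1: pivot 1/29 → sign +
step 2: pivot -2 → sign −
signature = (2, 1, 0)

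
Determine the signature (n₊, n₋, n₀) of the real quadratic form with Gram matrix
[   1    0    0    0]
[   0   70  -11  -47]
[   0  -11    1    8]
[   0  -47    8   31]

step 0: pivot 1 → sign +
step 1: pivot 70 → sign +
step 2: pivot -51/70 → sign −
step 3: pivot -2/51 → sign −
signature = (2, 2, 0)

Answer: (2, 2, 0)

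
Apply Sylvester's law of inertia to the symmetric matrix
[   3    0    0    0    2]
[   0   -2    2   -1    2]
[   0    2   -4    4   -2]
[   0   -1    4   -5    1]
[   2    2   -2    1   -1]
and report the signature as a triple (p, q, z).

step 0: pivot 3 → sign +
step 1: pivot -2 → sign −
step 2: pivot -2 → sign −
step 3: pivot -1/3 → sign −
step 4: row/col 4 already zero → sign 0
signature = (1, 3, 1)

Answer: (1, 3, 1)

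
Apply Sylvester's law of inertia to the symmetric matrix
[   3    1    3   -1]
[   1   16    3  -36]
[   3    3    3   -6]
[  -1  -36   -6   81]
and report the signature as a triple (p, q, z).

step 0: pivot 3 → sign +
step 1: pivot 47/3 → sign +
step 2: pivot -12/47 → sign −
step 3: pivot 1/4 → sign +
signature = (3, 1, 0)

Answer: (3, 1, 0)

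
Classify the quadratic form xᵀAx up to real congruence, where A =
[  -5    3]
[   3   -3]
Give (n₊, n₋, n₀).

step 0: pivot -5 → sign −
step 1: pivot -6/5 → sign −
signature = (0, 2, 0)

Answer: (0, 2, 0)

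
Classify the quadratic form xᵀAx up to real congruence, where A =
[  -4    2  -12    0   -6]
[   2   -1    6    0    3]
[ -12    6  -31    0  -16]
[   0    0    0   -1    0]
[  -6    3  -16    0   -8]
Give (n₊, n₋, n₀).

step 0: pivot -4 → sign −
step 1: pivot 5 → sign +
step 2: pivot -1 → sign −
step 3: pivot 1/5 → sign +
step 4: row/col 4 already zero → sign 0
signature = (2, 2, 1)

Answer: (2, 2, 1)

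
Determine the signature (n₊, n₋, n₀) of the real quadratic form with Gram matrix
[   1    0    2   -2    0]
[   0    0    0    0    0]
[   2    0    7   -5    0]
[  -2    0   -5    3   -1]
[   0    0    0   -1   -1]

step 0: pivot 1 → sign +
step 1: pivot 3 → sign +
step 2: pivot -4/3 → sign −
step 3: pivot -1/4 → sign −
step 4: row/col 4 already zero → sign 0
signature = (2, 2, 1)

Answer: (2, 2, 1)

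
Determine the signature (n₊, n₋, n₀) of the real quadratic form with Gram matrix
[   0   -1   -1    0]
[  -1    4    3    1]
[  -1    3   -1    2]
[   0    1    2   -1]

Answer: (1, 3, 0)

Derivation:
step 0: pivot 4 → sign +
step 1: pivot -1/4 → sign −
step 2: pivot -3 → sign −
step 3: pivot -2/3 → sign −
signature = (1, 3, 0)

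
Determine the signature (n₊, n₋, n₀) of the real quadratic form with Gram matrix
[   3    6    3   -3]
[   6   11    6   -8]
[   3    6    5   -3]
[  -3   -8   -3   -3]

Answer: (2, 2, 0)

Derivation:
step 0: pivot 3 → sign +
step 1: pivot -1 → sign −
step 2: pivot 2 → sign +
step 3: pivot -2 → sign −
signature = (2, 2, 0)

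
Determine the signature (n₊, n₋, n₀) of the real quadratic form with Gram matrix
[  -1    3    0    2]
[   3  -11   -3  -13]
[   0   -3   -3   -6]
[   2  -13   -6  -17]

Answer: (1, 3, 0)

Derivation:
step 0: pivot -1 → sign −
step 1: pivot -2 → sign −
step 2: pivot 3/2 → sign +
step 3: pivot -2 → sign −
signature = (1, 3, 0)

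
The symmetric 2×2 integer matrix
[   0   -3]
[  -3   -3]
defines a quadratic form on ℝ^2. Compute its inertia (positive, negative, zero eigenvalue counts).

step 0: pivot -3 → sign −
step 1: pivot 3 → sign +
signature = (1, 1, 0)

Answer: (1, 1, 0)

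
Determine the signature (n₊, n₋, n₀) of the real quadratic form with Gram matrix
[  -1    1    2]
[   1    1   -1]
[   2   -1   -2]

step 0: pivot -1 → sign −
step 1: pivot 2 → sign +
step 2: pivot 3/2 → sign +
signature = (2, 1, 0)

Answer: (2, 1, 0)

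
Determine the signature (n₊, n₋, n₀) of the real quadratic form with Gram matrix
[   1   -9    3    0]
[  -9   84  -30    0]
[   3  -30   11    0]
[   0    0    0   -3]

Answer: (2, 2, 0)

Derivation:
step 0: pivot 1 → sign +
step 1: pivot 3 → sign +
step 2: pivot -1 → sign −
step 3: pivot -3 → sign −
signature = (2, 2, 0)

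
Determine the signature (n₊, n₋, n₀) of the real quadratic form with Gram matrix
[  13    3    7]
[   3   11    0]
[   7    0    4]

Answer: (2, 1, 0)

Derivation:
step 0: pivot 13 → sign +
step 1: pivot 134/13 → sign +
step 2: pivot -3/134 → sign −
signature = (2, 1, 0)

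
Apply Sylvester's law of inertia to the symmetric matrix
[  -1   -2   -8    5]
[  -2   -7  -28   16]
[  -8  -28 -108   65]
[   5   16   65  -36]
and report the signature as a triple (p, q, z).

Answer: (2, 2, 0)

Derivation:
step 0: pivot -1 → sign −
step 1: pivot -3 → sign −
step 2: pivot 4 → sign +
step 3: pivot 3/4 → sign +
signature = (2, 2, 0)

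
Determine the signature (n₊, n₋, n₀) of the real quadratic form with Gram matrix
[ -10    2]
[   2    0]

Answer: (1, 1, 0)

Derivation:
step 0: pivot -10 → sign −
step 1: pivot 2/5 → sign +
signature = (1, 1, 0)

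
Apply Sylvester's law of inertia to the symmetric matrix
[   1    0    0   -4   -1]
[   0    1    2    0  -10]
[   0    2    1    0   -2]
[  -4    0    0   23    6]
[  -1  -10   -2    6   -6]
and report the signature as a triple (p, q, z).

Answer: (4, 1, 0)

Derivation:
step 0: pivot 1 → sign +
step 1: pivot 1 → sign +
step 2: pivot -3 → sign −
step 3: pivot 7 → sign +
step 4: pivot 3/7 → sign +
signature = (4, 1, 0)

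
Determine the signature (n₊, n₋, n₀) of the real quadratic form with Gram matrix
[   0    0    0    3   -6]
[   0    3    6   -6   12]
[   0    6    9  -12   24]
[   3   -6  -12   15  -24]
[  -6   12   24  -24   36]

Answer: (2, 2, 1)

Derivation:
step 0: pivot 3 → sign +
step 1: pivot -3 → sign −
step 2: pivot 3 → sign +
step 3: pivot -3 → sign −
step 4: row/col 4 already zero → sign 0
signature = (2, 2, 1)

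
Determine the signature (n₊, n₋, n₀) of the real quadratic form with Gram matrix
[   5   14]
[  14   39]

Answer: (1, 1, 0)

Derivation:
step 0: pivot 5 → sign +
step 1: pivot -1/5 → sign −
signature = (1, 1, 0)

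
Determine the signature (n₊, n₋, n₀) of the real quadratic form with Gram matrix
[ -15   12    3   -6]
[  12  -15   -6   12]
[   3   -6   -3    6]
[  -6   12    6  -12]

step 0: pivot -15 → sign −
step 1: pivot -27/5 → sign −
step 2: row/col 2 already zero → sign 0
step 3: row/col 3 already zero → sign 0
signature = (0, 2, 2)

Answer: (0, 2, 2)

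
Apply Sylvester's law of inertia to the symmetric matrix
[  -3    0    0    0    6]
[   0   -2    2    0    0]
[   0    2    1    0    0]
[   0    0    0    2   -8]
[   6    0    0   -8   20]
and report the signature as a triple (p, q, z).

step 0: pivot -3 → sign −
step 1: pivot -2 → sign −
step 2: pivot 3 → sign +
step 3: pivot 2 → sign +
step 4: row/col 4 already zero → sign 0
signature = (2, 2, 1)

Answer: (2, 2, 1)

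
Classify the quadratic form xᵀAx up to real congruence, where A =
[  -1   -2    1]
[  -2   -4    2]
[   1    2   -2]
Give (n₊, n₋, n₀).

step 0: pivot -1 → sign −
step 1: pivot -1 → sign −
step 2: row/col 2 already zero → sign 0
signature = (0, 2, 1)

Answer: (0, 2, 1)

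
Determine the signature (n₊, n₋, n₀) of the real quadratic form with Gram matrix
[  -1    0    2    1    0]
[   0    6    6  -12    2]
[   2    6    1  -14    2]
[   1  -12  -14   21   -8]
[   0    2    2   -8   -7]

Answer: (2, 3, 0)

Derivation:
step 0: pivot -1 → sign −
step 1: pivot 6 → sign +
step 2: pivot -1 → sign −
step 3: pivot -2 → sign −
step 4: pivot 1/3 → sign +
signature = (2, 3, 0)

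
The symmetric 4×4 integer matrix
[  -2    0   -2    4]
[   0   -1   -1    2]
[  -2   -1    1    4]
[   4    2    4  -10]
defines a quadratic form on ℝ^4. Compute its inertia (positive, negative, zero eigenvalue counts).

Answer: (2, 2, 0)

Derivation:
step 0: pivot -2 → sign −
step 1: pivot -1 → sign −
step 2: pivot 4 → sign +
step 3: pivot 1 → sign +
signature = (2, 2, 0)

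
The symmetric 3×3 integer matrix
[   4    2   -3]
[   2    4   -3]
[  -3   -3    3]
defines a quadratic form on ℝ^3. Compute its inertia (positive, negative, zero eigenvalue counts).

Answer: (2, 0, 1)

Derivation:
step 0: pivot 4 → sign +
step 1: pivot 3 → sign +
step 2: row/col 2 already zero → sign 0
signature = (2, 0, 1)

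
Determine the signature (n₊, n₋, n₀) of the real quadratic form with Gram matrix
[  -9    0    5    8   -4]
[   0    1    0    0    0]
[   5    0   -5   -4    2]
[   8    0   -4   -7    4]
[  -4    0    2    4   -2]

Answer: (2, 3, 0)

Derivation:
step 0: pivot -9 → sign −
step 1: pivot 1 → sign +
step 2: pivot -20/9 → sign −
step 3: pivot 1/5 → sign +
step 4: pivot -1 → sign −
signature = (2, 3, 0)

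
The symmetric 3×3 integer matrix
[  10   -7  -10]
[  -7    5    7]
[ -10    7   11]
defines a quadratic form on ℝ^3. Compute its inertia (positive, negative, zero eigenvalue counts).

step 0: pivot 10 → sign +
step 1: pivot 1/10 → sign +
step 2: pivot 1 → sign +
signature = (3, 0, 0)

Answer: (3, 0, 0)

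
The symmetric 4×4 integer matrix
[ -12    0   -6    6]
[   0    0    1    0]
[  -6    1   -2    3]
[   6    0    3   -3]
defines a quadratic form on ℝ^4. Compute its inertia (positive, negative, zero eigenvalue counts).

Answer: (1, 2, 1)

Derivation:
step 0: pivot -12 → sign −
step 1: pivot 1 → sign +
step 2: pivot -1 → sign −
step 3: row/col 3 already zero → sign 0
signature = (1, 2, 1)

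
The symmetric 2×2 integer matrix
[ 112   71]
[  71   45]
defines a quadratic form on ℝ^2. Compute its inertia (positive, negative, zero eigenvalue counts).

Answer: (1, 1, 0)

Derivation:
step 0: pivot 112 → sign +
step 1: pivot -1/112 → sign −
signature = (1, 1, 0)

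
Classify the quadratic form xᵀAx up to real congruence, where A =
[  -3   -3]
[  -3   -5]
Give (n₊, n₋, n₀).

Answer: (0, 2, 0)

Derivation:
step 0: pivot -3 → sign −
step 1: pivot -2 → sign −
signature = (0, 2, 0)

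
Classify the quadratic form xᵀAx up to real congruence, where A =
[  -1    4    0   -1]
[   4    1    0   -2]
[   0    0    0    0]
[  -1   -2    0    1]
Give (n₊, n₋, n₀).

Answer: (1, 2, 1)

Derivation:
step 0: pivot -1 → sign −
step 1: pivot 17 → sign +
step 2: pivot -2/17 → sign −
step 3: row/col 3 already zero → sign 0
signature = (1, 2, 1)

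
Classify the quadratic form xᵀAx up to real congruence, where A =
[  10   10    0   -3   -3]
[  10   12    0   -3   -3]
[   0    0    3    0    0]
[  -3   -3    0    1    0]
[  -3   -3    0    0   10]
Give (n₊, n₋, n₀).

Answer: (5, 0, 0)

Derivation:
step 0: pivot 10 → sign +
step 1: pivot 2 → sign +
step 2: pivot 3 → sign +
step 3: pivot 1/10 → sign +
step 4: pivot 1 → sign +
signature = (5, 0, 0)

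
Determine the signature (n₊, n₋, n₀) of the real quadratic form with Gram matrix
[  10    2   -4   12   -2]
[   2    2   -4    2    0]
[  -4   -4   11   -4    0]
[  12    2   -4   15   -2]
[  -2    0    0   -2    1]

step 0: pivot 10 → sign +
step 1: pivot 8/5 → sign +
step 2: pivot 3 → sign +
step 3: pivot 1/2 → sign +
step 4: row/col 4 already zero → sign 0
signature = (4, 0, 1)

Answer: (4, 0, 1)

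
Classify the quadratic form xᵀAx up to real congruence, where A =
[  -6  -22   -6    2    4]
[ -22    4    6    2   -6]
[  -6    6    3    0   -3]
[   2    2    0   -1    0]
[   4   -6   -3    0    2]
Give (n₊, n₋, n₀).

Answer: (1, 4, 0)

Derivation:
step 0: pivot -6 → sign −
step 1: pivot 254/3 → sign +
step 2: pivot -33/127 → sign −
step 3: pivot -5/11 → sign −
step 4: pivot -1/5 → sign −
signature = (1, 4, 0)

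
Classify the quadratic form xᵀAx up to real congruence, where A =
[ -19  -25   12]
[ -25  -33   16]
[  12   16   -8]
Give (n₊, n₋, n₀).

step 0: pivot -19 → sign −
step 1: pivot -2/19 → sign −
step 2: row/col 2 already zero → sign 0
signature = (0, 2, 1)

Answer: (0, 2, 1)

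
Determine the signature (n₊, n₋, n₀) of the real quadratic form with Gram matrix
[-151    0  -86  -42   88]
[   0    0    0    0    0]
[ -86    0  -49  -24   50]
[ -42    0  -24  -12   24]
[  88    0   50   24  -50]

step 0: pivot -151 → sign −
step 1: pivot -3/151 → sign −
step 2: pivot 2 → sign +
step 3: row/col 3 already zero → sign 0
step 4: row/col 4 already zero → sign 0
signature = (1, 2, 2)

Answer: (1, 2, 2)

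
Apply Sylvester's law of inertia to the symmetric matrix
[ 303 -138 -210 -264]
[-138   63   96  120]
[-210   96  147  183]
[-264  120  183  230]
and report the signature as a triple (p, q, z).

Answer: (3, 1, 0)

Derivation:
step 0: pivot 303 → sign +
step 1: pivot 15/101 → sign +
step 2: pivot 3/5 → sign +
step 3: pivot -1 → sign −
signature = (3, 1, 0)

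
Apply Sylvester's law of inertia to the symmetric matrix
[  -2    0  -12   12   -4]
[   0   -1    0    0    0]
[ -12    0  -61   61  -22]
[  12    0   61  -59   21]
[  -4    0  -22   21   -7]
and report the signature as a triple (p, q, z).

Answer: (3, 2, 0)

Derivation:
step 0: pivot -2 → sign −
step 1: pivot -1 → sign −
step 2: pivot 11 → sign +
step 3: pivot 2 → sign +
step 4: pivot 3/22 → sign +
signature = (3, 2, 0)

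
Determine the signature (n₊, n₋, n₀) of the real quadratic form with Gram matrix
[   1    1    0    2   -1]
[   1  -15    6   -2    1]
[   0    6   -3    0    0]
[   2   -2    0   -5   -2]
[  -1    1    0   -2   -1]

step 0: pivot 1 → sign +
step 1: pivot -16 → sign −
step 2: pivot -3/4 → sign −
step 3: pivot -5 → sign −
step 4: pivot -1/5 → sign −
signature = (1, 4, 0)

Answer: (1, 4, 0)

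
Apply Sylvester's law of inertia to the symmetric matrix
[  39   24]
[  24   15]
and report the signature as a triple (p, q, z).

step 0: pivot 39 → sign +
step 1: pivot 3/13 → sign +
signature = (2, 0, 0)

Answer: (2, 0, 0)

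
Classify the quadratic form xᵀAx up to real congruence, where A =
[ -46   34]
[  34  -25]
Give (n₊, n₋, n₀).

step 0: pivot -46 → sign −
step 1: pivot 3/23 → sign +
signature = (1, 1, 0)

Answer: (1, 1, 0)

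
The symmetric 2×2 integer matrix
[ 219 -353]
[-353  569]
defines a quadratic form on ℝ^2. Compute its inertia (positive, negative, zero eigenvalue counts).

Answer: (2, 0, 0)

Derivation:
step 0: pivot 219 → sign +
step 1: pivot 2/219 → sign +
signature = (2, 0, 0)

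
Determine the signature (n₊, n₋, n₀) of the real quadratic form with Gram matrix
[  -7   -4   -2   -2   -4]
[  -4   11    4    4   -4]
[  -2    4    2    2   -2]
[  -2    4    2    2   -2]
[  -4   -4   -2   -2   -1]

Answer: (3, 1, 1)

Derivation:
step 0: pivot -7 → sign −
step 1: pivot 93/7 → sign +
step 2: pivot 18/31 → sign +
step 3: pivot 1 → sign +
step 4: row/col 4 already zero → sign 0
signature = (3, 1, 1)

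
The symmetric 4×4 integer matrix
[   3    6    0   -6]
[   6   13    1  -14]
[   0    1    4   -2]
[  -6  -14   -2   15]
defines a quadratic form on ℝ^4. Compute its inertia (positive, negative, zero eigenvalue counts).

Answer: (3, 1, 0)

Derivation:
step 0: pivot 3 → sign +
step 1: pivot 1 → sign +
step 2: pivot 3 → sign +
step 3: pivot -1 → sign −
signature = (3, 1, 0)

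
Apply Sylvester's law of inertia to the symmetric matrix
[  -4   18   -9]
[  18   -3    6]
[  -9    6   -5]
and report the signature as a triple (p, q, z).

step 0: pivot -4 → sign −
step 1: pivot 78 → sign +
step 2: pivot -1/104 → sign −
signature = (1, 2, 0)

Answer: (1, 2, 0)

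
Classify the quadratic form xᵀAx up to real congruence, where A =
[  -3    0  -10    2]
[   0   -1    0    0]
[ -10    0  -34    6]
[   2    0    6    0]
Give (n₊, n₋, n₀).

step 0: pivot -3 → sign −
step 1: pivot -1 → sign −
step 2: pivot -2/3 → sign −
step 3: pivot 2 → sign +
signature = (1, 3, 0)

Answer: (1, 3, 0)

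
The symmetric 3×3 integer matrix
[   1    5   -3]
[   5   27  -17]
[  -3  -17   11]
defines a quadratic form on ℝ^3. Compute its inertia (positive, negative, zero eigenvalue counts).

step 0: pivot 1 → sign +
step 1: pivot 2 → sign +
step 2: row/col 2 already zero → sign 0
signature = (2, 0, 1)

Answer: (2, 0, 1)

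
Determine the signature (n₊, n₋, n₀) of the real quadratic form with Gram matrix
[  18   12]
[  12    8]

Answer: (1, 0, 1)

Derivation:
step 0: pivot 18 → sign +
step 1: row/col 1 already zero → sign 0
signature = (1, 0, 1)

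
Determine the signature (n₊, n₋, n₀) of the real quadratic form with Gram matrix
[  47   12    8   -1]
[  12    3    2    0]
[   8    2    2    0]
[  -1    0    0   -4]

Answer: (2, 2, 0)

Derivation:
step 0: pivot 47 → sign +
step 1: pivot -3/47 → sign −
step 2: pivot 2/3 → sign +
step 3: pivot -3 → sign −
signature = (2, 2, 0)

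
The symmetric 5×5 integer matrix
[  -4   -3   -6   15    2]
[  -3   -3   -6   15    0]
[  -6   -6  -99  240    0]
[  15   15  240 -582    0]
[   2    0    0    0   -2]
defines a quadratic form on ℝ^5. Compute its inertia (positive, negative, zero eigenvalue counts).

Answer: (1, 4, 0)

Derivation:
step 0: pivot -4 → sign −
step 1: pivot -3/4 → sign −
step 2: pivot -87 → sign −
step 3: pivot -3/29 → sign −
step 4: pivot 2 → sign +
signature = (1, 4, 0)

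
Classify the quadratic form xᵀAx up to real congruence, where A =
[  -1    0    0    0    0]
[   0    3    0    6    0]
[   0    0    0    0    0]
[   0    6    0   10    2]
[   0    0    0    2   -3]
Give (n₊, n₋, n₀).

Answer: (1, 3, 1)

Derivation:
step 0: pivot -1 → sign −
step 1: pivot 3 → sign +
step 2: pivot -2 → sign −
step 3: pivot -1 → sign −
step 4: row/col 4 already zero → sign 0
signature = (1, 3, 1)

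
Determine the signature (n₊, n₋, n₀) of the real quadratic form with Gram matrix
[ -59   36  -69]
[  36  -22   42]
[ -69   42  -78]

step 0: pivot -59 → sign −
step 1: pivot -2/59 → sign −
step 2: pivot 3 → sign +
signature = (1, 2, 0)

Answer: (1, 2, 0)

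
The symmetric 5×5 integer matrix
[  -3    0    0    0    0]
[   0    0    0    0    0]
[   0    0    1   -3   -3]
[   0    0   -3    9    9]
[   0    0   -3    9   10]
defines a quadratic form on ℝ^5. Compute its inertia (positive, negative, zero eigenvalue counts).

step 0: pivot -3 → sign −
step 1: pivot 1 → sign +
step 2: pivot 1 → sign +
step 3: row/col 3 already zero → sign 0
step 4: row/col 4 already zero → sign 0
signature = (2, 1, 2)

Answer: (2, 1, 2)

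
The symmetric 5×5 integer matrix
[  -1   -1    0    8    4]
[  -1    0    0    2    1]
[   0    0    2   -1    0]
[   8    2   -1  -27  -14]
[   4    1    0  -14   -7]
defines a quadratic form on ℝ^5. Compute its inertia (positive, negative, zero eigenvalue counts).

Answer: (3, 1, 1)

Derivation:
step 0: pivot -1 → sign −
step 1: pivot 1 → sign +
step 2: pivot 2 → sign +
step 3: pivot 1/2 → sign +
step 4: row/col 4 already zero → sign 0
signature = (3, 1, 1)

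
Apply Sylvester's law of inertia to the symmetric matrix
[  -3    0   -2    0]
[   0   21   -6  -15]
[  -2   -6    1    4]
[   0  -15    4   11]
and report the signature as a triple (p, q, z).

Answer: (3, 1, 0)

Derivation:
step 0: pivot -3 → sign −
step 1: pivot 21 → sign +
step 2: pivot 13/21 → sign +
step 3: pivot 2/13 → sign +
signature = (3, 1, 0)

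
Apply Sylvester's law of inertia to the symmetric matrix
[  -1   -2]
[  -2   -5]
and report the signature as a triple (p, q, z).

step 0: pivot -1 → sign −
step 1: pivot -1 → sign −
signature = (0, 2, 0)

Answer: (0, 2, 0)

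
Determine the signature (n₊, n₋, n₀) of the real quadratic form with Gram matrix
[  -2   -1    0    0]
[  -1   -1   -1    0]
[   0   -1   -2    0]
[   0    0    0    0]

Answer: (0, 2, 2)

Derivation:
step 0: pivot -2 → sign −
step 1: pivot -1/2 → sign −
step 2: row/col 2 already zero → sign 0
step 3: row/col 3 already zero → sign 0
signature = (0, 2, 2)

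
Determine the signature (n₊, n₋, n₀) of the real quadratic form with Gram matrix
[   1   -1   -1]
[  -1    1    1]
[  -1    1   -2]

Answer: (1, 1, 1)

Derivation:
step 0: pivot 1 → sign +
step 1: pivot -3 → sign −
step 2: row/col 2 already zero → sign 0
signature = (1, 1, 1)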